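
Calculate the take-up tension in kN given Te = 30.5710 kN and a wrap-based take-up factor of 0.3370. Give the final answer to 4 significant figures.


T_tu = 30.5710 * 0.3370
T_tu = 10.30 kN


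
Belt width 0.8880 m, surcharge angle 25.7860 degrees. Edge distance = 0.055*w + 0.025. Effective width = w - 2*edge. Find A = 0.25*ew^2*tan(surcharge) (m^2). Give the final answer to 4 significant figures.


edge = 0.055*0.8880 + 0.025 = 0.07384 m
ew = 0.8880 - 2*0.07384 = 0.74032 m
A = 0.25 * 0.74032^2 * tan(25.7860 deg)
A = 0.06620 m^2


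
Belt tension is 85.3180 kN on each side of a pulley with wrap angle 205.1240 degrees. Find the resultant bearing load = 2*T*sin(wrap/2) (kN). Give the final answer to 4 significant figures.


F = 2 * 85.3180 * sin(205.1240/2 deg)
F = 166.6 kN


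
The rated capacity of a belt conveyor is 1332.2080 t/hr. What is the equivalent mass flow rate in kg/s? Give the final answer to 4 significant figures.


m_dot = 1332.2080 * 1000 / 3600
m_dot = 370.1 kg/s


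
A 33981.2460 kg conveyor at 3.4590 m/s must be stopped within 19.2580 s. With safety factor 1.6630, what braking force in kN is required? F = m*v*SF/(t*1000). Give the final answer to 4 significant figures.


F = 33981.2460 * 3.4590 / 19.2580 * 1.6630 / 1000
F = 10.15 kN


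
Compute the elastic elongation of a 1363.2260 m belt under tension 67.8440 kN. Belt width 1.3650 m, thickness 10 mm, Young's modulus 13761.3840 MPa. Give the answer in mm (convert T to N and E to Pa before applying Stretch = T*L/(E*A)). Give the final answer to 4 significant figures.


A = 1.3650 * 0.01 = 0.01365 m^2
Stretch = 67.8440*1000 * 1363.2260 / (13761.3840e6 * 0.01365) * 1000
Stretch = 492.4 mm


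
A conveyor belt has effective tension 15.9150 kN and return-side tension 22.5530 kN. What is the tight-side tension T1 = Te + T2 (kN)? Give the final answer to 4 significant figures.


T1 = Te + T2 = 15.9150 + 22.5530
T1 = 38.47 kN


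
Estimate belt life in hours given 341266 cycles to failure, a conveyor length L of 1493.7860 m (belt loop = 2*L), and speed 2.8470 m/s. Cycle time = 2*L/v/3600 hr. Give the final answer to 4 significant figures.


cycle_time = 2 * 1493.7860 / 2.8470 / 3600 = 0.291493 hr
life = 341266 * 0.291493 = 99480 hours


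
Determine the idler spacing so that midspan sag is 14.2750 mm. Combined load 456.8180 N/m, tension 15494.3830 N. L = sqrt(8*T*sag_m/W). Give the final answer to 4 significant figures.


sag = 14.2750/1000 = 0.014275 m
L = sqrt(8 * 15494.3830 * 0.014275 / 456.8180)
L = 1.968 m


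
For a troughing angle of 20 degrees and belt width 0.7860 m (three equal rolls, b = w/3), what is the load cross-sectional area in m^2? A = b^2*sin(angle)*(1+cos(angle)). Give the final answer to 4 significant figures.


b = 0.7860/3 = 0.262 m
A = 0.262^2 * sin(20 deg) * (1 + cos(20 deg))
A = 0.04554 m^2


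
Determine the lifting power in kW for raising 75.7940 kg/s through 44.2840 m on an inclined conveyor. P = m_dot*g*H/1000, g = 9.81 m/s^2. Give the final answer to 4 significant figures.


P = 75.7940 * 9.81 * 44.2840 / 1000
P = 32.93 kW


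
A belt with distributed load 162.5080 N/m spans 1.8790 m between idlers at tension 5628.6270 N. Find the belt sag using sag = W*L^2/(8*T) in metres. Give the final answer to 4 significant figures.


sag = 162.5080 * 1.8790^2 / (8 * 5628.6270)
sag = 0.01274 m


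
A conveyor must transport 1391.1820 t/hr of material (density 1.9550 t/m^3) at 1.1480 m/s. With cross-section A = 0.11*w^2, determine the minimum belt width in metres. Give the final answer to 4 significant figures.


A_req = 1391.1820 / (1.1480 * 1.9550 * 3600) = 0.172184 m^2
w = sqrt(0.172184 / 0.11)
w = 1.251 m


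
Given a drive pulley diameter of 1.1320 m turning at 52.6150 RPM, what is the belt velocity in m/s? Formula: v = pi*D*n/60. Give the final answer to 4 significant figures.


v = pi * 1.1320 * 52.6150 / 60
v = 3.119 m/s


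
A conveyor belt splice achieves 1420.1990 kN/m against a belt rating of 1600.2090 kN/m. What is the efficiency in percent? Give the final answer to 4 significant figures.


Eff = 1420.1990 / 1600.2090 * 100
Eff = 88.75 %


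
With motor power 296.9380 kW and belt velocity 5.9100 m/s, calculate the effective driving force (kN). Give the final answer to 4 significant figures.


Te = P / v = 296.9380 / 5.9100
Te = 50.24 kN


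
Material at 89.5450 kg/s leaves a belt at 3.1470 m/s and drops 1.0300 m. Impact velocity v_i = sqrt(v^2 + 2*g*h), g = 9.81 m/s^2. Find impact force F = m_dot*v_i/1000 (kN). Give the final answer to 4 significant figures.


v_i = sqrt(3.1470^2 + 2*9.81*1.0300) = 5.48746 m/s
F = 89.5450 * 5.48746 / 1000
F = 0.4914 kN


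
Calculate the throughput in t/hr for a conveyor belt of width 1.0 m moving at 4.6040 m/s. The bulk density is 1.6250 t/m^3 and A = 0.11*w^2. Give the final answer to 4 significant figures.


A = 0.11 * 1.0^2 = 0.11 m^2
C = 0.11 * 4.6040 * 1.6250 * 3600
C = 2963 t/hr


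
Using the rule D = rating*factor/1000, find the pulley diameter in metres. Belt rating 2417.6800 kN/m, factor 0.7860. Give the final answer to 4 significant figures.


D = 2417.6800 * 0.7860 / 1000
D = 1.900 m


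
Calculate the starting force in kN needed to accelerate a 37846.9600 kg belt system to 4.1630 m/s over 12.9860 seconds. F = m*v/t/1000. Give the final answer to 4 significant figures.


F = 37846.9600 * 4.1630 / 12.9860 / 1000
F = 12.13 kN


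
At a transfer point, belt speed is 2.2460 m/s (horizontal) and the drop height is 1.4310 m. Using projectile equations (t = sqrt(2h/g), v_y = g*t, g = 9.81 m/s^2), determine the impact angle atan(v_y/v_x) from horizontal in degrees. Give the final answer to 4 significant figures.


t = sqrt(2*1.4310/9.81) = 0.540133 s
v_y = 9.81 * 0.540133 = 5.2987 m/s
angle = atan(5.2987 / 2.2460) = 67.03 deg


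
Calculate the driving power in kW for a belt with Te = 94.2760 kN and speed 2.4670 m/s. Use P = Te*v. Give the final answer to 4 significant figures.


P = Te * v = 94.2760 * 2.4670
P = 232.6 kW


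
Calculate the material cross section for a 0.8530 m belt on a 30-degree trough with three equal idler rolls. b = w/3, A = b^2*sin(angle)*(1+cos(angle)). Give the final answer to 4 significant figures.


b = 0.8530/3 = 0.284333 m
A = 0.284333^2 * sin(30 deg) * (1 + cos(30 deg))
A = 0.07543 m^2


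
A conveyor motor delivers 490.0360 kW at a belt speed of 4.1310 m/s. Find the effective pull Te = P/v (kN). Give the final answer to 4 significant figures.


Te = P / v = 490.0360 / 4.1310
Te = 118.6 kN


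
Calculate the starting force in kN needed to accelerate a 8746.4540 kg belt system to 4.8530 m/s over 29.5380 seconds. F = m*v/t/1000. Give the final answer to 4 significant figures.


F = 8746.4540 * 4.8530 / 29.5380 / 1000
F = 1.437 kN


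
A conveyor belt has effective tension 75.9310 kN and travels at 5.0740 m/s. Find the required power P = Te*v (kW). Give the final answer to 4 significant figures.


P = Te * v = 75.9310 * 5.0740
P = 385.3 kW


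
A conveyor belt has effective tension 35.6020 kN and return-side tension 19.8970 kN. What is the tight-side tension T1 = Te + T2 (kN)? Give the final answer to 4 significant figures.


T1 = Te + T2 = 35.6020 + 19.8970
T1 = 55.50 kN


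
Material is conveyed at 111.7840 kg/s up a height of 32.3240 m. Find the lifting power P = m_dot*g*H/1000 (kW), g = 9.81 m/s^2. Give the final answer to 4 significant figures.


P = 111.7840 * 9.81 * 32.3240 / 1000
P = 35.45 kW


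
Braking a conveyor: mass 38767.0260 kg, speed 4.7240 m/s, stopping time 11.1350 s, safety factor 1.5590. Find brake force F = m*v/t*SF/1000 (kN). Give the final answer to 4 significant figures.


F = 38767.0260 * 4.7240 / 11.1350 * 1.5590 / 1000
F = 25.64 kN


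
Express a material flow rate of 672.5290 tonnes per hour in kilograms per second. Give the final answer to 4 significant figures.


m_dot = 672.5290 * 1000 / 3600
m_dot = 186.8 kg/s


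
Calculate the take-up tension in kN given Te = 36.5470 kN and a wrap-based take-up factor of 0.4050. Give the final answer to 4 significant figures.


T_tu = 36.5470 * 0.4050
T_tu = 14.80 kN


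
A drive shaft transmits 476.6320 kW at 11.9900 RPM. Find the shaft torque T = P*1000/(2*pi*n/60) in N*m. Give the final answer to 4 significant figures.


omega = 2*pi*11.9900/60 = 1.25559 rad/s
T = 476.6320*1000 / 1.25559
T = 379600 N*m


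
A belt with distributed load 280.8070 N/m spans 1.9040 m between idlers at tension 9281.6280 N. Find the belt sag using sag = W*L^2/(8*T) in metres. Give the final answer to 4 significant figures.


sag = 280.8070 * 1.9040^2 / (8 * 9281.6280)
sag = 0.01371 m


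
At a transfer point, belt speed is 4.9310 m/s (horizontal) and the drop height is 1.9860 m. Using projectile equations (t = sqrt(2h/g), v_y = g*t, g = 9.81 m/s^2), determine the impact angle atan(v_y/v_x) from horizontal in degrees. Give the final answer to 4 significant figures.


t = sqrt(2*1.9860/9.81) = 0.636312 s
v_y = 9.81 * 0.636312 = 6.24222 m/s
angle = atan(6.24222 / 4.9310) = 51.69 deg


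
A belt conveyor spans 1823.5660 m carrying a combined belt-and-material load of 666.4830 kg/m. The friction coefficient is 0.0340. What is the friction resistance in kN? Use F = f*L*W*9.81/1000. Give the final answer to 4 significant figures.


F = 0.0340 * 1823.5660 * 666.4830 * 9.81 / 1000
F = 405.4 kN


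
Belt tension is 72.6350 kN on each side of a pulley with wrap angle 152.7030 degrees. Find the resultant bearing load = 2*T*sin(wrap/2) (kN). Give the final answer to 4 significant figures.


F = 2 * 72.6350 * sin(152.7030/2 deg)
F = 141.2 kN


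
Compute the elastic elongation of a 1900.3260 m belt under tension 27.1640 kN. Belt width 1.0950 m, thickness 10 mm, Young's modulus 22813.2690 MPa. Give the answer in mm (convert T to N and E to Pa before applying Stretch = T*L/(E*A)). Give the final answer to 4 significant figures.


A = 1.0950 * 0.01 = 0.01095 m^2
Stretch = 27.1640*1000 * 1900.3260 / (22813.2690e6 * 0.01095) * 1000
Stretch = 206.6 mm


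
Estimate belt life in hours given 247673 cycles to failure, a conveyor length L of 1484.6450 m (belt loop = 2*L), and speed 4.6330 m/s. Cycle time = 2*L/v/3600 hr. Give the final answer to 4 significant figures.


cycle_time = 2 * 1484.6450 / 4.6330 / 3600 = 0.178028 hr
life = 247673 * 0.178028 = 44090 hours


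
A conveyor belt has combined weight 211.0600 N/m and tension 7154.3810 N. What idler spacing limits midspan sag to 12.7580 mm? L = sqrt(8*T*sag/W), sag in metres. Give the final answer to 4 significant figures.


sag = 12.7580/1000 = 0.012758 m
L = sqrt(8 * 7154.3810 * 0.012758 / 211.0600)
L = 1.860 m


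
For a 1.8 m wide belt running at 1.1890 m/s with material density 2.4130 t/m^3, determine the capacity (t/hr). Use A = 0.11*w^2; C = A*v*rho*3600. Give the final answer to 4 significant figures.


A = 0.11 * 1.8^2 = 0.3564 m^2
C = 0.3564 * 1.1890 * 2.4130 * 3600
C = 3681 t/hr


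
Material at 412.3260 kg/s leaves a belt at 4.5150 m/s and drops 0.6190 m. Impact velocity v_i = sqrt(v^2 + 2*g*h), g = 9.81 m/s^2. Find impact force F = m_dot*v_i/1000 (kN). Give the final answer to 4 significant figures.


v_i = sqrt(4.5150^2 + 2*9.81*0.6190) = 5.70351 m/s
F = 412.3260 * 5.70351 / 1000
F = 2.352 kN


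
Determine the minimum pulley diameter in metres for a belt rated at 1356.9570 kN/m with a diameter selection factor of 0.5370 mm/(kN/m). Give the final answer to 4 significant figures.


D = 1356.9570 * 0.5370 / 1000
D = 0.7287 m


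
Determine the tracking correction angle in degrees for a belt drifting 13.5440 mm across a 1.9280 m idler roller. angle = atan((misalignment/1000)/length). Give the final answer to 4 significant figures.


misalign_m = 13.5440 / 1000 = 0.013544 m
angle = atan(0.013544 / 1.9280)
angle = 0.4025 deg


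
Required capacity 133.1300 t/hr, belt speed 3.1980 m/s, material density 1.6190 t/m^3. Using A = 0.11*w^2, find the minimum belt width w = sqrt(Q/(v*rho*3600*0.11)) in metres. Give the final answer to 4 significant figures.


A_req = 133.1300 / (3.1980 * 1.6190 * 3600) = 0.00714247 m^2
w = sqrt(0.00714247 / 0.11)
w = 0.2548 m


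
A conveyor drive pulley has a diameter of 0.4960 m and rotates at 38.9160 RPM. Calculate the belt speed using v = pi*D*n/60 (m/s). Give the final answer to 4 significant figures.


v = pi * 0.4960 * 38.9160 / 60
v = 1.011 m/s


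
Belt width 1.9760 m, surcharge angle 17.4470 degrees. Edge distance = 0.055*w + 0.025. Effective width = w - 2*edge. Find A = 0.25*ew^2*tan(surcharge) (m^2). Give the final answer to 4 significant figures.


edge = 0.055*1.9760 + 0.025 = 0.13368 m
ew = 1.9760 - 2*0.13368 = 1.70864 m
A = 0.25 * 1.70864^2 * tan(17.4470 deg)
A = 0.2294 m^2


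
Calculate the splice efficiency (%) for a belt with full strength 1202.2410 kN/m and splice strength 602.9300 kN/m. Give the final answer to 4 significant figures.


Eff = 602.9300 / 1202.2410 * 100
Eff = 50.15 %


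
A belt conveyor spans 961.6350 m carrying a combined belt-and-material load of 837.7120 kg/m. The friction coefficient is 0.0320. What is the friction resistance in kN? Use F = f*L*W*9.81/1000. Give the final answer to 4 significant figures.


F = 0.0320 * 961.6350 * 837.7120 * 9.81 / 1000
F = 252.9 kN


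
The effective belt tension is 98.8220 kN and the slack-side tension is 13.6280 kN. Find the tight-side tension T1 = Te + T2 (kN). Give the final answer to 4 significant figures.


T1 = Te + T2 = 98.8220 + 13.6280
T1 = 112.5 kN


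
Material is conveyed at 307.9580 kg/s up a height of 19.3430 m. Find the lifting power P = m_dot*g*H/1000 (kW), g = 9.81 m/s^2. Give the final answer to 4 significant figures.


P = 307.9580 * 9.81 * 19.3430 / 1000
P = 58.44 kW


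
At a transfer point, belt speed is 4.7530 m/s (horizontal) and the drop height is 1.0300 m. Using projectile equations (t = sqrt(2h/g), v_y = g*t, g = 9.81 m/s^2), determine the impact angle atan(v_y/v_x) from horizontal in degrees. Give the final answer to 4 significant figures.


t = sqrt(2*1.0300/9.81) = 0.458246 s
v_y = 9.81 * 0.458246 = 4.49539 m/s
angle = atan(4.49539 / 4.7530) = 43.40 deg


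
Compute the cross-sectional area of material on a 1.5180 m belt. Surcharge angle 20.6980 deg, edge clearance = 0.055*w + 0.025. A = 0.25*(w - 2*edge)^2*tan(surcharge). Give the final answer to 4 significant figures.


edge = 0.055*1.5180 + 0.025 = 0.10849 m
ew = 1.5180 - 2*0.10849 = 1.30102 m
A = 0.25 * 1.30102^2 * tan(20.6980 deg)
A = 0.1599 m^2


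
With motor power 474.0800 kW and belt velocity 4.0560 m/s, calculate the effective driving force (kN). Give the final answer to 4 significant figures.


Te = P / v = 474.0800 / 4.0560
Te = 116.9 kN


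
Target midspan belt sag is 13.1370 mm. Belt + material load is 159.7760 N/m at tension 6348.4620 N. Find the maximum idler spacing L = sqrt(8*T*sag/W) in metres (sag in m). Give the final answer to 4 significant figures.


sag = 13.1370/1000 = 0.013137 m
L = sqrt(8 * 6348.4620 * 0.013137 / 159.7760)
L = 2.043 m


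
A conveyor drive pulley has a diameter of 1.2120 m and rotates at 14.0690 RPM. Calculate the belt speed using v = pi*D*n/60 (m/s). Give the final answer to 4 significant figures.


v = pi * 1.2120 * 14.0690 / 60
v = 0.8928 m/s


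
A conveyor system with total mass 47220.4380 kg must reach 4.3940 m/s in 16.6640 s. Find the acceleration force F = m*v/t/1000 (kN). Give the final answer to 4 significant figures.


F = 47220.4380 * 4.3940 / 16.6640 / 1000
F = 12.45 kN


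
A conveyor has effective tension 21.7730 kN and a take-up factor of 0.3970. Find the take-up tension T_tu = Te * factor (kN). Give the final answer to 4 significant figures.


T_tu = 21.7730 * 0.3970
T_tu = 8.644 kN


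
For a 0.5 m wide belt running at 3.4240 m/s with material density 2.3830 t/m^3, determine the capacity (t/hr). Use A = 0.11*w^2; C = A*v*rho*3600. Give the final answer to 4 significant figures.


A = 0.11 * 0.5^2 = 0.0275 m^2
C = 0.0275 * 3.4240 * 2.3830 * 3600
C = 807.8 t/hr


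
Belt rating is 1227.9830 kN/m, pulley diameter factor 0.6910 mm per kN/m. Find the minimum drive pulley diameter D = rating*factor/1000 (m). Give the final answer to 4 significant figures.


D = 1227.9830 * 0.6910 / 1000
D = 0.8485 m


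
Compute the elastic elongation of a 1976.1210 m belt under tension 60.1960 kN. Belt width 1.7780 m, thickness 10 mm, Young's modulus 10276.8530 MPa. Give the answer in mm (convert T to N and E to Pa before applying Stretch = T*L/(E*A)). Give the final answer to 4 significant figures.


A = 1.7780 * 0.01 = 0.01778 m^2
Stretch = 60.1960*1000 * 1976.1210 / (10276.8530e6 * 0.01778) * 1000
Stretch = 651.0 mm


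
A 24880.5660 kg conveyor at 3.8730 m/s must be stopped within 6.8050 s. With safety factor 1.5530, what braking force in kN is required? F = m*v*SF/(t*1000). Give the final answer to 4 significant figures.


F = 24880.5660 * 3.8730 / 6.8050 * 1.5530 / 1000
F = 21.99 kN


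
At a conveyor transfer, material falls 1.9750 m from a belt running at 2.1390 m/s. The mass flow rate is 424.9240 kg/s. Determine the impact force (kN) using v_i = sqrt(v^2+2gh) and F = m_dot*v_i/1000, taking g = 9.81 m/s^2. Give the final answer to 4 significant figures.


v_i = sqrt(2.1390^2 + 2*9.81*1.9750) = 6.58216 m/s
F = 424.9240 * 6.58216 / 1000
F = 2.797 kN


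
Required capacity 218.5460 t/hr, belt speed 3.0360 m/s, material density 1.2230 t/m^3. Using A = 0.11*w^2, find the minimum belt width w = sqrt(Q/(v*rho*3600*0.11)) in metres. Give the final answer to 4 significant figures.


A_req = 218.5460 / (3.0360 * 1.2230 * 3600) = 0.0163498 m^2
w = sqrt(0.0163498 / 0.11)
w = 0.3855 m


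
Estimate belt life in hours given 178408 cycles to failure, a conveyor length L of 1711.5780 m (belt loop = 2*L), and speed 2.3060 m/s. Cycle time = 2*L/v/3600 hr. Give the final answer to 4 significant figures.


cycle_time = 2 * 1711.5780 / 2.3060 / 3600 = 0.412349 hr
life = 178408 * 0.412349 = 73570 hours


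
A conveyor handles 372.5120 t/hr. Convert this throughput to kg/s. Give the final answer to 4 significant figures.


m_dot = 372.5120 * 1000 / 3600
m_dot = 103.5 kg/s


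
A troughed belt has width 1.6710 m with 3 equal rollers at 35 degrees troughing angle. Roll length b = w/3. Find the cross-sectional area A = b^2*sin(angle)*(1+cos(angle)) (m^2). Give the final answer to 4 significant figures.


b = 1.6710/3 = 0.557 m
A = 0.557^2 * sin(35 deg) * (1 + cos(35 deg))
A = 0.3237 m^2


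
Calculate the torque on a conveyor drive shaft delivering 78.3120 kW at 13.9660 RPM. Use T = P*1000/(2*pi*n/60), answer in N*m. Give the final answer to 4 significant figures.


omega = 2*pi*13.9660/60 = 1.46252 rad/s
T = 78.3120*1000 / 1.46252
T = 53550 N*m


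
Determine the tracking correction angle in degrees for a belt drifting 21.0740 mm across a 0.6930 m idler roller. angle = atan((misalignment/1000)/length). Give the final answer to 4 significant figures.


misalign_m = 21.0740 / 1000 = 0.021074 m
angle = atan(0.021074 / 0.6930)
angle = 1.742 deg


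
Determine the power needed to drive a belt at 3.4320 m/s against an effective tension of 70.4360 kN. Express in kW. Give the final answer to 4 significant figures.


P = Te * v = 70.4360 * 3.4320
P = 241.7 kW


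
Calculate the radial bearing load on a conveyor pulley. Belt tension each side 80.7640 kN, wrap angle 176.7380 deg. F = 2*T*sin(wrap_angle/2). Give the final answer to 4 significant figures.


F = 2 * 80.7640 * sin(176.7380/2 deg)
F = 161.5 kN


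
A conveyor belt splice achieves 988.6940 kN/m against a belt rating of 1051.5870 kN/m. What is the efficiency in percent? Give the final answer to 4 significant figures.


Eff = 988.6940 / 1051.5870 * 100
Eff = 94.02 %


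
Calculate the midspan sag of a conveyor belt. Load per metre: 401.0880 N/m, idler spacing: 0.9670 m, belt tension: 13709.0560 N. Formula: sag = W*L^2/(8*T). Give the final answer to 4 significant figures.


sag = 401.0880 * 0.9670^2 / (8 * 13709.0560)
sag = 0.003420 m


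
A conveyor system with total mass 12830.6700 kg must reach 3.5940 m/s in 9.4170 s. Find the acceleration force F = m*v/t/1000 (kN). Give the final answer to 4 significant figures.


F = 12830.6700 * 3.5940 / 9.4170 / 1000
F = 4.897 kN


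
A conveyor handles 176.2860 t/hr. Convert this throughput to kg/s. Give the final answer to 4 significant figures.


m_dot = 176.2860 * 1000 / 3600
m_dot = 48.97 kg/s


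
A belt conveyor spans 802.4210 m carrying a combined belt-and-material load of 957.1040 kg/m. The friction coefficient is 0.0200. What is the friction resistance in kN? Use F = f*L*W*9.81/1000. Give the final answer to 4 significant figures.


F = 0.0200 * 802.4210 * 957.1040 * 9.81 / 1000
F = 150.7 kN


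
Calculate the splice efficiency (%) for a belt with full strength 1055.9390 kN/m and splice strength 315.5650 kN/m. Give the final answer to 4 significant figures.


Eff = 315.5650 / 1055.9390 * 100
Eff = 29.88 %


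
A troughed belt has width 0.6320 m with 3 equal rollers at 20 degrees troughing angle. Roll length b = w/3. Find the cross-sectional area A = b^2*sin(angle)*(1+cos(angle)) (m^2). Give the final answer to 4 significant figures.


b = 0.6320/3 = 0.210667 m
A = 0.210667^2 * sin(20 deg) * (1 + cos(20 deg))
A = 0.02944 m^2


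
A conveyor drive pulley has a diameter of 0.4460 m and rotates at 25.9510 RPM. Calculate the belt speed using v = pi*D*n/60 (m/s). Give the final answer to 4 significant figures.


v = pi * 0.4460 * 25.9510 / 60
v = 0.6060 m/s


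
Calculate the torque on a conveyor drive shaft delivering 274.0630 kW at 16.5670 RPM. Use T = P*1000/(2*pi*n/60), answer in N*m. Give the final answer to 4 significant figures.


omega = 2*pi*16.5670/60 = 1.73489 rad/s
T = 274.0630*1000 / 1.73489
T = 158000 N*m


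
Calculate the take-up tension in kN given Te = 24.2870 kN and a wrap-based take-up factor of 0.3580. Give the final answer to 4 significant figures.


T_tu = 24.2870 * 0.3580
T_tu = 8.695 kN


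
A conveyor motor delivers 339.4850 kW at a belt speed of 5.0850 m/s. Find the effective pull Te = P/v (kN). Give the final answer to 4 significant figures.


Te = P / v = 339.4850 / 5.0850
Te = 66.76 kN


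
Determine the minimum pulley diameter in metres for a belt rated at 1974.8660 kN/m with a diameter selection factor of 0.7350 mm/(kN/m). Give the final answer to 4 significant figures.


D = 1974.8660 * 0.7350 / 1000
D = 1.452 m


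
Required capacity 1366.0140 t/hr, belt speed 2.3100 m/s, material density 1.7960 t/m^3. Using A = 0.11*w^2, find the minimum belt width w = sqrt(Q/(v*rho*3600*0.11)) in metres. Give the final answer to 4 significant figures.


A_req = 1366.0140 / (2.3100 * 1.7960 * 3600) = 0.0914607 m^2
w = sqrt(0.0914607 / 0.11)
w = 0.9118 m


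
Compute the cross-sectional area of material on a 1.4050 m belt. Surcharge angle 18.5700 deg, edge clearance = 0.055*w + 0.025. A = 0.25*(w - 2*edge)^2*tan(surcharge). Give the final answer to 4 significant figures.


edge = 0.055*1.4050 + 0.025 = 0.102275 m
ew = 1.4050 - 2*0.102275 = 1.20045 m
A = 0.25 * 1.20045^2 * tan(18.5700 deg)
A = 0.1210 m^2


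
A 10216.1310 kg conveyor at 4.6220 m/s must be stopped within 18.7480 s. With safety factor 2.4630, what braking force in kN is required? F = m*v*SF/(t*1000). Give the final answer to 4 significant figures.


F = 10216.1310 * 4.6220 / 18.7480 * 2.4630 / 1000
F = 6.203 kN


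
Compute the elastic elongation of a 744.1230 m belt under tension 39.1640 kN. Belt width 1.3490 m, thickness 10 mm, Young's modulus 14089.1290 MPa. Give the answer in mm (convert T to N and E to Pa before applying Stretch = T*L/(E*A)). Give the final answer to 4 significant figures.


A = 1.3490 * 0.01 = 0.01349 m^2
Stretch = 39.1640*1000 * 744.1230 / (14089.1290e6 * 0.01349) * 1000
Stretch = 153.3 mm


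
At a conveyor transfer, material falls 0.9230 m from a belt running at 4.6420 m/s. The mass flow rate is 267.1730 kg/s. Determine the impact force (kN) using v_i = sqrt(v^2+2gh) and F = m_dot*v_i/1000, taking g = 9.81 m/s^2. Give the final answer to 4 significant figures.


v_i = sqrt(4.6420^2 + 2*9.81*0.9230) = 6.29741 m/s
F = 267.1730 * 6.29741 / 1000
F = 1.682 kN


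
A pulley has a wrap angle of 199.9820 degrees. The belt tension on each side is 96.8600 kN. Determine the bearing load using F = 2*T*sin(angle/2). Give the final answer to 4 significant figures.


F = 2 * 96.8600 * sin(199.9820/2 deg)
F = 190.8 kN


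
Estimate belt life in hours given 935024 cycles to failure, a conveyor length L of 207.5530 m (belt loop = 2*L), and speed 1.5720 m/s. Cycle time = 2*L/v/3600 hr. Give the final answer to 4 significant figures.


cycle_time = 2 * 207.5530 / 1.5720 / 3600 = 0.0733507 hr
life = 935024 * 0.0733507 = 68580 hours


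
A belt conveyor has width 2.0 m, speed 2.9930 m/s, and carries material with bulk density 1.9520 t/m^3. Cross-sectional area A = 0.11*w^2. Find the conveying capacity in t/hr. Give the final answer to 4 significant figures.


A = 0.11 * 2.0^2 = 0.44 m^2
C = 0.44 * 2.9930 * 1.9520 * 3600
C = 9254 t/hr


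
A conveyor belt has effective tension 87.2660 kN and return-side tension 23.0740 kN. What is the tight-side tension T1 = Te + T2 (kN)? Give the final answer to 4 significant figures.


T1 = Te + T2 = 87.2660 + 23.0740
T1 = 110.3 kN


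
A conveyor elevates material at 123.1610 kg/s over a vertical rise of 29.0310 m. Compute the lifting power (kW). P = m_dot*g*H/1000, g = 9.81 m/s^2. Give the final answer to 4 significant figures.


P = 123.1610 * 9.81 * 29.0310 / 1000
P = 35.08 kW


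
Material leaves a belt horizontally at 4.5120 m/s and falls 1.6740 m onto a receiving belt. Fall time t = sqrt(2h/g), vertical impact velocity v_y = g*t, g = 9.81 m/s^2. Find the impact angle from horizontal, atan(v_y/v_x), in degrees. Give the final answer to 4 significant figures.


t = sqrt(2*1.6740/9.81) = 0.584196 s
v_y = 9.81 * 0.584196 = 5.73096 m/s
angle = atan(5.73096 / 4.5120) = 51.79 deg


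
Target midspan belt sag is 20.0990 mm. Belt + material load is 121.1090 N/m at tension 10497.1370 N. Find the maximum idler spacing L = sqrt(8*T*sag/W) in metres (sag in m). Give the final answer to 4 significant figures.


sag = 20.0990/1000 = 0.020099 m
L = sqrt(8 * 10497.1370 * 0.020099 / 121.1090)
L = 3.733 m


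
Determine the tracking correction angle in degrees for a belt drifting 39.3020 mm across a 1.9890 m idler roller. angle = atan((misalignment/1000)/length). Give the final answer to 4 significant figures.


misalign_m = 39.3020 / 1000 = 0.039302 m
angle = atan(0.039302 / 1.9890)
angle = 1.132 deg


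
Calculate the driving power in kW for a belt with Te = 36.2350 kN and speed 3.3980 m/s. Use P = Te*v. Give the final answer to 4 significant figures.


P = Te * v = 36.2350 * 3.3980
P = 123.1 kW


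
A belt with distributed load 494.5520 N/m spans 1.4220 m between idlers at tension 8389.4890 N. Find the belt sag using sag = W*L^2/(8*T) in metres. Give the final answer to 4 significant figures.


sag = 494.5520 * 1.4220^2 / (8 * 8389.4890)
sag = 0.01490 m


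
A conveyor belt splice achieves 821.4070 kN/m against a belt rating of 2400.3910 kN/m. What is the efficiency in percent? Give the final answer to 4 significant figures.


Eff = 821.4070 / 2400.3910 * 100
Eff = 34.22 %


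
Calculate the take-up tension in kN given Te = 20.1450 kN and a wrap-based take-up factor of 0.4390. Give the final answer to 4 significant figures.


T_tu = 20.1450 * 0.4390
T_tu = 8.844 kN


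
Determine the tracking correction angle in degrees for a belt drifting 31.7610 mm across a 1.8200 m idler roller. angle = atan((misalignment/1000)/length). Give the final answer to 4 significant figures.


misalign_m = 31.7610 / 1000 = 0.031761 m
angle = atan(0.031761 / 1.8200)
angle = 0.9998 deg


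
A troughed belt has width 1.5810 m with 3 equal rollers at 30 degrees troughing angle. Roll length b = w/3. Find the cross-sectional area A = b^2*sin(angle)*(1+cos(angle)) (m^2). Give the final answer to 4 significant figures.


b = 1.5810/3 = 0.527 m
A = 0.527^2 * sin(30 deg) * (1 + cos(30 deg))
A = 0.2591 m^2


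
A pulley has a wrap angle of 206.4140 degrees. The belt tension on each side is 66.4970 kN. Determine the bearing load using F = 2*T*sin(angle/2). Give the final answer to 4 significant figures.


F = 2 * 66.4970 * sin(206.4140/2 deg)
F = 129.5 kN


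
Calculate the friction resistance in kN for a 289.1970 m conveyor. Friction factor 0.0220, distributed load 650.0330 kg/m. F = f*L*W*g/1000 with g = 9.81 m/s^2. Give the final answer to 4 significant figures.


F = 0.0220 * 289.1970 * 650.0330 * 9.81 / 1000
F = 40.57 kN


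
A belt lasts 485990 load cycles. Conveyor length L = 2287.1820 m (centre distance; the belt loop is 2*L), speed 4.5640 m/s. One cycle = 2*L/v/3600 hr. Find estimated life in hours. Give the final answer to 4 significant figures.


cycle_time = 2 * 2287.1820 / 4.5640 / 3600 = 0.278409 hr
life = 485990 * 0.278409 = 135300 hours


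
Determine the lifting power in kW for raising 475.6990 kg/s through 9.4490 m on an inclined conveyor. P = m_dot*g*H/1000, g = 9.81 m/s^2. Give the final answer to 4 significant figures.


P = 475.6990 * 9.81 * 9.4490 / 1000
P = 44.09 kW


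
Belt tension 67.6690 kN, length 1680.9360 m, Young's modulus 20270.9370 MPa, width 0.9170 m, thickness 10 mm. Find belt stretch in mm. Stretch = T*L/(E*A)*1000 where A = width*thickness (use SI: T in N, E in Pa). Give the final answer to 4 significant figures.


A = 0.9170 * 0.01 = 0.00917 m^2
Stretch = 67.6690*1000 * 1680.9360 / (20270.9370e6 * 0.00917) * 1000
Stretch = 611.9 mm


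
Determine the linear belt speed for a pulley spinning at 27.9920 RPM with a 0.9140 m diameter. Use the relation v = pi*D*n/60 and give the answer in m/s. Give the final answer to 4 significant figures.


v = pi * 0.9140 * 27.9920 / 60
v = 1.340 m/s


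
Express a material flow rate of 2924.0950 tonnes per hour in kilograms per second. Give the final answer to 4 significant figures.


m_dot = 2924.0950 * 1000 / 3600
m_dot = 812.2 kg/s


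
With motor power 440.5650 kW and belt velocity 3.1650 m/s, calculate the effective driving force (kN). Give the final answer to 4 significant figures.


Te = P / v = 440.5650 / 3.1650
Te = 139.2 kN


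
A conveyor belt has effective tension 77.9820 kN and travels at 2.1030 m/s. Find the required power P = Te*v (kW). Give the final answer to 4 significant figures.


P = Te * v = 77.9820 * 2.1030
P = 164.0 kW


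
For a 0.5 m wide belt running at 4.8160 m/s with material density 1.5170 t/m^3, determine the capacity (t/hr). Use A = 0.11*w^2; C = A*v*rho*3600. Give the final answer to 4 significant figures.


A = 0.11 * 0.5^2 = 0.0275 m^2
C = 0.0275 * 4.8160 * 1.5170 * 3600
C = 723.3 t/hr


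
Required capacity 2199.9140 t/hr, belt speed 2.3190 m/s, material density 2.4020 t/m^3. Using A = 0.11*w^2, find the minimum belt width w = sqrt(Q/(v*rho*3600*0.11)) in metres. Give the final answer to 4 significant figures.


A_req = 2199.9140 / (2.3190 * 2.4020 * 3600) = 0.109706 m^2
w = sqrt(0.109706 / 0.11)
w = 0.9987 m


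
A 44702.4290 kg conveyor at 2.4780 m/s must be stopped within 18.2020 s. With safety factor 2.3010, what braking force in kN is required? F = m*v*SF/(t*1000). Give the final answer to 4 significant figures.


F = 44702.4290 * 2.4780 / 18.2020 * 2.3010 / 1000
F = 14.00 kN


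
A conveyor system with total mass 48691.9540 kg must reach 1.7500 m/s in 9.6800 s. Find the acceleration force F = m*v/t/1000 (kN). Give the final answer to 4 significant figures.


F = 48691.9540 * 1.7500 / 9.6800 / 1000
F = 8.803 kN


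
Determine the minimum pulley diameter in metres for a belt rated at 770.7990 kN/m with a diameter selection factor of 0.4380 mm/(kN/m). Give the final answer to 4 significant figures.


D = 770.7990 * 0.4380 / 1000
D = 0.3376 m


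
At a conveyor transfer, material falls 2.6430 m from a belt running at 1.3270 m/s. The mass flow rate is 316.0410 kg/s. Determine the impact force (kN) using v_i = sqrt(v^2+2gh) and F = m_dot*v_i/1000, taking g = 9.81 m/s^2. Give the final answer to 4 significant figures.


v_i = sqrt(1.3270^2 + 2*9.81*2.6430) = 7.32233 m/s
F = 316.0410 * 7.32233 / 1000
F = 2.314 kN


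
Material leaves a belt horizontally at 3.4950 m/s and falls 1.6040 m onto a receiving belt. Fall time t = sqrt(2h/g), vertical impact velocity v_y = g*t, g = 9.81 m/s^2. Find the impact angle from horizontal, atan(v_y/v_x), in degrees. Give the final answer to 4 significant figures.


t = sqrt(2*1.6040/9.81) = 0.571851 s
v_y = 9.81 * 0.571851 = 5.60986 m/s
angle = atan(5.60986 / 3.4950) = 58.08 deg


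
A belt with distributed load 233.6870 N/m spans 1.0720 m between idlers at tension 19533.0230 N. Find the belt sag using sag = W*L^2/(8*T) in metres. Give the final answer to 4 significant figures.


sag = 233.6870 * 1.0720^2 / (8 * 19533.0230)
sag = 0.001719 m


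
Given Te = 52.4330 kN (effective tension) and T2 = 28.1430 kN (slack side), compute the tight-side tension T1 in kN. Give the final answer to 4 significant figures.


T1 = Te + T2 = 52.4330 + 28.1430
T1 = 80.58 kN


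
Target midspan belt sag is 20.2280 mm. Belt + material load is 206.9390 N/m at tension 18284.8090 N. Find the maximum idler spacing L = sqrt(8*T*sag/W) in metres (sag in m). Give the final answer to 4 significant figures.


sag = 20.2280/1000 = 0.020228 m
L = sqrt(8 * 18284.8090 * 0.020228 / 206.9390)
L = 3.781 m


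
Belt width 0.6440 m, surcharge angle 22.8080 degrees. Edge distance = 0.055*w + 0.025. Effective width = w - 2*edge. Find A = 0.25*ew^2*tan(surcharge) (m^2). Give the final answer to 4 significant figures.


edge = 0.055*0.6440 + 0.025 = 0.06042 m
ew = 0.6440 - 2*0.06042 = 0.52316 m
A = 0.25 * 0.52316^2 * tan(22.8080 deg)
A = 0.02877 m^2


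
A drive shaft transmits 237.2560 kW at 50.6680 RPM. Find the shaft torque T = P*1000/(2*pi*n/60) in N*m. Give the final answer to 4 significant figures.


omega = 2*pi*50.6680/60 = 5.30594 rad/s
T = 237.2560*1000 / 5.30594
T = 44720 N*m


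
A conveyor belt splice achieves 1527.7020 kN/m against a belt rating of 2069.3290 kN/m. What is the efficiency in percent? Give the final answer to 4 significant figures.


Eff = 1527.7020 / 2069.3290 * 100
Eff = 73.83 %


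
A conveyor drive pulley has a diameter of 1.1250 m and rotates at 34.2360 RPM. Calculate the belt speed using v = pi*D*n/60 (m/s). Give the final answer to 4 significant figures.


v = pi * 1.1250 * 34.2360 / 60
v = 2.017 m/s


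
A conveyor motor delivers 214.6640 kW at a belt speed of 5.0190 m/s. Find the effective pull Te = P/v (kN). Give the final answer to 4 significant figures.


Te = P / v = 214.6640 / 5.0190
Te = 42.77 kN


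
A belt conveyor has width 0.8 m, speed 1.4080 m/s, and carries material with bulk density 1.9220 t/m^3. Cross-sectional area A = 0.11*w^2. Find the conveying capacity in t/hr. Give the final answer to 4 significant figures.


A = 0.11 * 0.8^2 = 0.0704 m^2
C = 0.0704 * 1.4080 * 1.9220 * 3600
C = 685.9 t/hr


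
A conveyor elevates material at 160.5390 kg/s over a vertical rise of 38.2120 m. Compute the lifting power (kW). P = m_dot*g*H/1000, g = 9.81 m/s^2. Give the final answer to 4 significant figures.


P = 160.5390 * 9.81 * 38.2120 / 1000
P = 60.18 kW


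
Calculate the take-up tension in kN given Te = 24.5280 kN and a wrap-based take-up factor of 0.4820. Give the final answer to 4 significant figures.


T_tu = 24.5280 * 0.4820
T_tu = 11.82 kN


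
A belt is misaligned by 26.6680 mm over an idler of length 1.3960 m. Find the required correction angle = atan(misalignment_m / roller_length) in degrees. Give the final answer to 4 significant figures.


misalign_m = 26.6680 / 1000 = 0.026668 m
angle = atan(0.026668 / 1.3960)
angle = 1.094 deg


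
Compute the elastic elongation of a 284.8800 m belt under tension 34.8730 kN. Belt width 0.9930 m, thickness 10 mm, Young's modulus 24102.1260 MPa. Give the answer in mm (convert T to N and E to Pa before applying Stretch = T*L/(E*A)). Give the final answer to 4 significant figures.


A = 0.9930 * 0.01 = 0.00993 m^2
Stretch = 34.8730*1000 * 284.8800 / (24102.1260e6 * 0.00993) * 1000
Stretch = 41.51 mm


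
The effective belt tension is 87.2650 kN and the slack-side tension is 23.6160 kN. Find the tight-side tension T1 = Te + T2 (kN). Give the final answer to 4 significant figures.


T1 = Te + T2 = 87.2650 + 23.6160
T1 = 110.9 kN


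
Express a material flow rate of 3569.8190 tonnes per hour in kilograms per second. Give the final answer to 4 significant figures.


m_dot = 3569.8190 * 1000 / 3600
m_dot = 991.6 kg/s


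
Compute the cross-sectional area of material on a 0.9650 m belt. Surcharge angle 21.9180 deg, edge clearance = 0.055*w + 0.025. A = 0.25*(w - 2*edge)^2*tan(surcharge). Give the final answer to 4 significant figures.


edge = 0.055*0.9650 + 0.025 = 0.078075 m
ew = 0.9650 - 2*0.078075 = 0.80885 m
A = 0.25 * 0.80885^2 * tan(21.9180 deg)
A = 0.06581 m^2


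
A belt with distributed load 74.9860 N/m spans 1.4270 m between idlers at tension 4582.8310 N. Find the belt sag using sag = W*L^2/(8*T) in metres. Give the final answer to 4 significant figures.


sag = 74.9860 * 1.4270^2 / (8 * 4582.8310)
sag = 0.004165 m


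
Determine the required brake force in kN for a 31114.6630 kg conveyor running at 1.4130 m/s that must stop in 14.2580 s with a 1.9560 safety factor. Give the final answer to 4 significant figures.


F = 31114.6630 * 1.4130 / 14.2580 * 1.9560 / 1000
F = 6.031 kN


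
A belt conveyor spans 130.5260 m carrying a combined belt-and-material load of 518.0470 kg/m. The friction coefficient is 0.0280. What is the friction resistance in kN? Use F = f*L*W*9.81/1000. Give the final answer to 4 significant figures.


F = 0.0280 * 130.5260 * 518.0470 * 9.81 / 1000
F = 18.57 kN


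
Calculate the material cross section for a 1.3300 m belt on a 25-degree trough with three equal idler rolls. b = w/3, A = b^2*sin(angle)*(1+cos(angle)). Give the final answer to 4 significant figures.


b = 1.3300/3 = 0.443333 m
A = 0.443333^2 * sin(25 deg) * (1 + cos(25 deg))
A = 0.1583 m^2


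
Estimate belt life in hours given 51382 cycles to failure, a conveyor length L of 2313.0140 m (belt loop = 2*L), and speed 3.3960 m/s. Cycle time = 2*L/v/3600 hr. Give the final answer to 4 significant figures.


cycle_time = 2 * 2313.0140 / 3.3960 / 3600 = 0.378389 hr
life = 51382 * 0.378389 = 19440 hours


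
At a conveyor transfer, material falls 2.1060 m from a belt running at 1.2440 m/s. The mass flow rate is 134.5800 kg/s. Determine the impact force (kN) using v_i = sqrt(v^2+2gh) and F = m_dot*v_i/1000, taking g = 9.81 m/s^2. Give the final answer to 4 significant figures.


v_i = sqrt(1.2440^2 + 2*9.81*2.1060) = 6.54731 m/s
F = 134.5800 * 6.54731 / 1000
F = 0.8811 kN


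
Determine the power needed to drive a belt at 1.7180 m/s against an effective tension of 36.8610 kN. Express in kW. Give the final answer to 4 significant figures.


P = Te * v = 36.8610 * 1.7180
P = 63.33 kW


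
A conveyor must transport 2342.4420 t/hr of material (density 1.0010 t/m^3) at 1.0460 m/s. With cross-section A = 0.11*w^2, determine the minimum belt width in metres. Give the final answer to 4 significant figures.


A_req = 2342.4420 / (1.0460 * 1.0010 * 3600) = 0.621442 m^2
w = sqrt(0.621442 / 0.11)
w = 2.377 m


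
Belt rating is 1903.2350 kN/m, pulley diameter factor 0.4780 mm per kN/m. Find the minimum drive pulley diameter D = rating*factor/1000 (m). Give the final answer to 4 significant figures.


D = 1903.2350 * 0.4780 / 1000
D = 0.9097 m
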